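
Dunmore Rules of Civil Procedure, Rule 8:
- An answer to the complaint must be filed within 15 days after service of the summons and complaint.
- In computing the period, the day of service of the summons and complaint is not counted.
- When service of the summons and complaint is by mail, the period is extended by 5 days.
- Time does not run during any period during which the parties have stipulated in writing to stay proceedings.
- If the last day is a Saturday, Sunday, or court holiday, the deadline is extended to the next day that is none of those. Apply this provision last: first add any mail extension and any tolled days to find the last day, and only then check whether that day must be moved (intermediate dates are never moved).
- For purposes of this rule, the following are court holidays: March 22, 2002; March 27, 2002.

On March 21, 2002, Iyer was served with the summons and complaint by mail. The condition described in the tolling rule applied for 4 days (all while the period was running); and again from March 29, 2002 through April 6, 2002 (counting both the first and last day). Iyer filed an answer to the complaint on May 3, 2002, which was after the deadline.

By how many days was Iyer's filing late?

10 days

15 days after March 21, 2002 is April 5, 2002.
Service was by mail, adding 5 days: April 5, 2002 + 5 days = April 10, 2002.
Tolling adds 4 days: April 10, 2002 + 4 days = April 14, 2002.
From March 29, 2002 through April 6, 2002 inclusive is 9 days; tolling adds 9 days: April 14, 2002 + 9 days = April 23, 2002.
April 23, 2002 is a Tuesday and not a court holiday, so no extension applies.
The deadline is April 23, 2002; from April 23, 2002 to May 3, 2002 is 10 days.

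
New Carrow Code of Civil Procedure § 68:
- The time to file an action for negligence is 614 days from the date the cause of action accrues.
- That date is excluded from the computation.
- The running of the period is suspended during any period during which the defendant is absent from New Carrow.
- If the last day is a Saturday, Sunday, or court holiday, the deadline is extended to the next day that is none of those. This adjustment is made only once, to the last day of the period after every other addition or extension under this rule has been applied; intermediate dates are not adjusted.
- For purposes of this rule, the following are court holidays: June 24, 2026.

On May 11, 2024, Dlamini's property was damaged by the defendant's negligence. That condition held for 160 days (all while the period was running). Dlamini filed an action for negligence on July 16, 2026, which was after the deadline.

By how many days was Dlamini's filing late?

21 days

614 days after May 11, 2024 is January 15, 2026.
Tolling adds 160 days: January 15, 2026 + 160 days = June 24, 2026.
June 24, 2026 is a listed holiday. The next qualifying day is June 25, 2026.
The deadline is June 25, 2026; from June 25, 2026 to July 16, 2026 is 21 days.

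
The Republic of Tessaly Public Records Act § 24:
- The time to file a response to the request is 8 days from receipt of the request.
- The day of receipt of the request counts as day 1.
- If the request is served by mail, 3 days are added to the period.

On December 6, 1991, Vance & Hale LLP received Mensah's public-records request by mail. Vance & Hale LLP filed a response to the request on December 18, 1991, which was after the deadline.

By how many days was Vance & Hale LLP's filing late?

2 days

Counting December 6, 1991 as day 1, day 8 is December 13, 1991.
Service was by mail, adding 3 days: December 13, 1991 + 3 days = December 16, 1991.
The deadline is December 16, 1991; from December 16, 1991 to December 18, 1991 is 2 days.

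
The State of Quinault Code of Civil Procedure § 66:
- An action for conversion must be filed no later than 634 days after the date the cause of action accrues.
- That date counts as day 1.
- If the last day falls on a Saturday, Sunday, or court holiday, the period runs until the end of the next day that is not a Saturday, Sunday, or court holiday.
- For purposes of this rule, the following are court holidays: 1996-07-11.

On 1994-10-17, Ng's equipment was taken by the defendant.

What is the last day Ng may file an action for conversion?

July 12, 1996

Counting 1994-10-17 as day 1, day 634 is July 11, 1996.
July 11, 1996 is a listed holiday. The next qualifying day is July 12, 1996.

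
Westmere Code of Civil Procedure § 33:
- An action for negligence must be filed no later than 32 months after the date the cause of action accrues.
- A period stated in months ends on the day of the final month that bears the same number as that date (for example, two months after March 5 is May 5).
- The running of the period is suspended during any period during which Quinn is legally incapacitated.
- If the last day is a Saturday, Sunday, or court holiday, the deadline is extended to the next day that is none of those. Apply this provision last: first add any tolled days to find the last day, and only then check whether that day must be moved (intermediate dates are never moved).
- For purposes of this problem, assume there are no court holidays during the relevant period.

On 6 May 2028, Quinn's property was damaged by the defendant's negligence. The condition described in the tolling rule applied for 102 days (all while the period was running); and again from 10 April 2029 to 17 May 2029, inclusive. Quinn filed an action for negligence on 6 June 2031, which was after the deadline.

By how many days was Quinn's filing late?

11 days

32 months after 6 May 2028 is January 6, 2031.
Tolling adds 102 days: January 6, 2031 + 102 days = April 18, 2031.
From April 10, 2029 through May 17, 2029 inclusive is 38 days; tolling adds 38 days: April 18, 2031 + 38 days = May 26, 2031.
May 26, 2031 is a Monday and not a court holiday, so no extension applies.
The deadline is May 26, 2031; from May 26, 2031 to June 6, 2031 is 11 days.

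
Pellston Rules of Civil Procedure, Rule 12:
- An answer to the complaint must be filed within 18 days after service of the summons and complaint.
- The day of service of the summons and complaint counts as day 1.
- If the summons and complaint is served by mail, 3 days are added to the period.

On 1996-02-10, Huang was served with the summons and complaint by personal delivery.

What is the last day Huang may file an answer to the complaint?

February 27, 1996

Counting 1996-02-10 as day 1, day 18 is February 27, 1996.
Service was not by mail, so no mail extension applies.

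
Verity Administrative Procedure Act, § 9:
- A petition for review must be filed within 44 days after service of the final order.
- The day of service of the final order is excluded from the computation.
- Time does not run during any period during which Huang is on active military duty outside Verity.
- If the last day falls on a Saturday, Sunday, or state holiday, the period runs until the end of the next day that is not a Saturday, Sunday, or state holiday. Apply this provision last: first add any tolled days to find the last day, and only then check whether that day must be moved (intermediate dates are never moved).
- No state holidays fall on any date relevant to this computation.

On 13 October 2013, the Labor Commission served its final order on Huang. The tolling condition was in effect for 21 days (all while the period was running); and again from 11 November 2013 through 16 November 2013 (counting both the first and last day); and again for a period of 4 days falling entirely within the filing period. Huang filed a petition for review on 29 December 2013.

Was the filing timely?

No

44 days after 13 October 2013 is November 26, 2013.
Tolling adds 21 days: November 26, 2013 + 21 days = December 17, 2013.
From November 11, 2013 through November 16, 2013 inclusive is 6 days; tolling adds 6 days: December 17, 2013 + 6 days = December 23, 2013.
Tolling adds 4 days: December 23, 2013 + 4 days = December 27, 2013.
December 27, 2013 is a Friday and not a state holiday, so no extension applies.
The deadline is December 27, 2013; the filing on December 29, 2013 is after that date.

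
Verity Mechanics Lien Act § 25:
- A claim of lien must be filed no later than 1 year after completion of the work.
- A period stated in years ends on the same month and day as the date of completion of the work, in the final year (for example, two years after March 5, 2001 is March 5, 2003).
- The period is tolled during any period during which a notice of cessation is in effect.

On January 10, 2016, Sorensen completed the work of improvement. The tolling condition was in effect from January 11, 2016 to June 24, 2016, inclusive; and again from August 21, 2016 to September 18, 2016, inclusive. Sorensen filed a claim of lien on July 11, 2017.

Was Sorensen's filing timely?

1 year after January 10, 2016 is January 10, 2017.
From January 11, 2016 through June 24, 2016 inclusive is 166 days; tolling adds 166 days: January 10, 2017 + 166 days = June 25, 2017.
From August 21, 2016 through September 18, 2016 inclusive is 29 days; tolling adds 29 days: June 25, 2017 + 29 days = July 24, 2017.
The deadline is July 24, 2017; the filing on July 11, 2017 is on or before that date.

Yes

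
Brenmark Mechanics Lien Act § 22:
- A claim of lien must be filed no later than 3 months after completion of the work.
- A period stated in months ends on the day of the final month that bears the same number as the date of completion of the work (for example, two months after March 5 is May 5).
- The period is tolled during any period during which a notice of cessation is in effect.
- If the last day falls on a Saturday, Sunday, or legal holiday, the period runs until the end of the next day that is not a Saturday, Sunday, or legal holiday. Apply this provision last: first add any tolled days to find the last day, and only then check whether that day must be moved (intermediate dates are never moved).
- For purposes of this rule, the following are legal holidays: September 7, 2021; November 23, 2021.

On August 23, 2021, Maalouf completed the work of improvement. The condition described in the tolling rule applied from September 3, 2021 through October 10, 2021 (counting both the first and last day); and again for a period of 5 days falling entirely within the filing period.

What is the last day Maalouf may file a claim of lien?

January 5, 2022

3 months after August 23, 2021 is November 23, 2021.
From September 3, 2021 through October 10, 2021 inclusive is 38 days; tolling adds 38 days: November 23, 2021 + 38 days = December 31, 2021.
Tolling adds 5 days: December 31, 2021 + 5 days = January 5, 2022.
January 5, 2022 is a Wednesday and not a legal holiday, so no extension applies.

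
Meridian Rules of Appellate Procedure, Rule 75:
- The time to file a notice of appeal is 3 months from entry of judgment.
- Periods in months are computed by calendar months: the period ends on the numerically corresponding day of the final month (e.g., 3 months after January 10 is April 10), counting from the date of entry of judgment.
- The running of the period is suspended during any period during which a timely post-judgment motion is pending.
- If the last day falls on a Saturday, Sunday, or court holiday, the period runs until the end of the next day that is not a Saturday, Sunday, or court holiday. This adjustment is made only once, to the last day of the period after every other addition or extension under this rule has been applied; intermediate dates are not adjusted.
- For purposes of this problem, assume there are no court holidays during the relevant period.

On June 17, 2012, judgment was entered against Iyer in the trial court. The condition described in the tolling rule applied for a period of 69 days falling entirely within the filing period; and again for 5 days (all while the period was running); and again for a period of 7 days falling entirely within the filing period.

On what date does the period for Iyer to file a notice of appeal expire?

December 7, 2012

3 months after June 17, 2012 is September 17, 2012.
Tolling adds 69 days: September 17, 2012 + 69 days = November 25, 2012.
Tolling adds 5 days: November 25, 2012 + 5 days = November 30, 2012.
Tolling adds 7 days: November 30, 2012 + 7 days = December 7, 2012.
December 7, 2012 is a Friday and not a court holiday, so no extension applies.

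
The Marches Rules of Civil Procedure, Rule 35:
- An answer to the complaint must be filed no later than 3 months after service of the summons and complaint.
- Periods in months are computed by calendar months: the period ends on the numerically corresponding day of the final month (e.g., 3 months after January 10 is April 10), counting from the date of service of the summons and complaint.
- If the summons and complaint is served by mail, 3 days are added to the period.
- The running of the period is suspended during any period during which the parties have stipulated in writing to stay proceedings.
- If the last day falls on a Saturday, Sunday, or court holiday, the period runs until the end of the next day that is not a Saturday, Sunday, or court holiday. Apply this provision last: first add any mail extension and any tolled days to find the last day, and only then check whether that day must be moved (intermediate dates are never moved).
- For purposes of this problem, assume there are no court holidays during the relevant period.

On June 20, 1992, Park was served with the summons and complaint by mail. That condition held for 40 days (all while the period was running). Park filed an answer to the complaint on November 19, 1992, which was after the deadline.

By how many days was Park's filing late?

3 months after June 20, 1992 is September 20, 1992.
Service was by mail, adding 3 days: September 20, 1992 + 3 days = September 23, 1992.
Tolling adds 40 days: September 23, 1992 + 40 days = November 2, 1992.
November 2, 1992 is a Monday and not a court holiday, so no extension applies.
The deadline is November 2, 1992; from November 2, 1992 to November 19, 1992 is 17 days.

17 days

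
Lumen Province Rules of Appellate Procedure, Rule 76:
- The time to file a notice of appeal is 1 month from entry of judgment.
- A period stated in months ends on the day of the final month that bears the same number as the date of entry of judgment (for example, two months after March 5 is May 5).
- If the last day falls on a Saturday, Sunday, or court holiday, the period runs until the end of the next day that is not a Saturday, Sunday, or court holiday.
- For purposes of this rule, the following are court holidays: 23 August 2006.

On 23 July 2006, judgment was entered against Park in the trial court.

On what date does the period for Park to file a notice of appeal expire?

1 month after 23 July 2006 is August 23, 2006.
August 23, 2006 is a listed holiday. The next qualifying day is August 24, 2006.

August 24, 2006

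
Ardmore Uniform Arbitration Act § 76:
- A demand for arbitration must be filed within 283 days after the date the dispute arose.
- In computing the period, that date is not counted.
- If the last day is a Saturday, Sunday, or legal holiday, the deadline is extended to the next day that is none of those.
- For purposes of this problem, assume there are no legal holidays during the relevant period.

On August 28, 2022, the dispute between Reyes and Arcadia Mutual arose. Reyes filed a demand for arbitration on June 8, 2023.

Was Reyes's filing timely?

No

283 days after August 28, 2022 is June 7, 2023.
June 7, 2023 is a Wednesday and not a legal holiday, so no extension applies.
The deadline is June 7, 2023; the filing on June 8, 2023 is after that date.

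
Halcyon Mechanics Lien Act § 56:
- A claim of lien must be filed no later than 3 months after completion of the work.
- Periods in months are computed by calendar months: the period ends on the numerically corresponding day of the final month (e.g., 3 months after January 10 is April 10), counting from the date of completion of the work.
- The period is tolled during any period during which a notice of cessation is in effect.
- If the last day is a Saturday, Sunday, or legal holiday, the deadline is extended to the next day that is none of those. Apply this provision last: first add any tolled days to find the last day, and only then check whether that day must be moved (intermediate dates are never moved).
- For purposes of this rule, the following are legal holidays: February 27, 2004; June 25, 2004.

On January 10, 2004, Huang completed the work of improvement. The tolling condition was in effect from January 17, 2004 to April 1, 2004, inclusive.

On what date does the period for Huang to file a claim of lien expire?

3 months after January 10, 2004 is April 10, 2004.
From January 17, 2004 through April 1, 2004 inclusive is 76 days; tolling adds 76 days: April 10, 2004 + 76 days = June 25, 2004.
June 25, 2004 is a listed holiday; June 26, 2004 is Saturday; June 27, 2004 is Sunday. The next qualifying day is June 28, 2004.

June 28, 2004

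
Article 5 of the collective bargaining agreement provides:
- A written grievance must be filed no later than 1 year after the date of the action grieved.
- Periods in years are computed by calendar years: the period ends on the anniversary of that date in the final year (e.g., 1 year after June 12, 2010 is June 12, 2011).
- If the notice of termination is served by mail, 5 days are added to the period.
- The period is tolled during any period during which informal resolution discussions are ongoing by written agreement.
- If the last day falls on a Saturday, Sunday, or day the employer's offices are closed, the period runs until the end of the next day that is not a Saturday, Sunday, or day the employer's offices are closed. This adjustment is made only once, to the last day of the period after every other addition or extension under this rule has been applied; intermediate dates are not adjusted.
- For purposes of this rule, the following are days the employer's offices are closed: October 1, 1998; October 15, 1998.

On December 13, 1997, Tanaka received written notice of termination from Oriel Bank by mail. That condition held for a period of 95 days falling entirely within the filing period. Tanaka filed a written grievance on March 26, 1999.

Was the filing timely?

No

1 year after December 13, 1997 is December 13, 1998.
Service was by mail, adding 5 days: December 13, 1998 + 5 days = December 18, 1998.
Tolling adds 95 days: December 18, 1998 + 95 days = March 23, 1999.
March 23, 1999 is a Tuesday and not a day the employer's offices are closed, so no extension applies.
The deadline is March 23, 1999; the filing on March 26, 1999 is after that date.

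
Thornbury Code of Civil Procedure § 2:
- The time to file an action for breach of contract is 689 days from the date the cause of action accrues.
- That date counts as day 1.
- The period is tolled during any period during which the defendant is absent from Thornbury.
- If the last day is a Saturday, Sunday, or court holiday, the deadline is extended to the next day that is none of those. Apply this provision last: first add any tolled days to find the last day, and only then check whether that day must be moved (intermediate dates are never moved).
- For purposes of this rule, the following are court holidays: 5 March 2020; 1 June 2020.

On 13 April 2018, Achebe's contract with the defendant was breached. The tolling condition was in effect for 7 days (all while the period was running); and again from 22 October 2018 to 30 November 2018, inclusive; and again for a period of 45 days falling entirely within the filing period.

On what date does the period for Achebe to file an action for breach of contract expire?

Counting 13 April 2018 as day 1, day 689 is March 1, 2020.
Tolling adds 7 days: March 1, 2020 + 7 days = March 8, 2020.
From October 22, 2018 through November 30, 2018 inclusive is 40 days; tolling adds 40 days: March 8, 2020 + 40 days = April 17, 2020.
Tolling adds 45 days: April 17, 2020 + 45 days = June 1, 2020.
June 1, 2020 is a listed holiday. The next qualifying day is June 2, 2020.

June 2, 2020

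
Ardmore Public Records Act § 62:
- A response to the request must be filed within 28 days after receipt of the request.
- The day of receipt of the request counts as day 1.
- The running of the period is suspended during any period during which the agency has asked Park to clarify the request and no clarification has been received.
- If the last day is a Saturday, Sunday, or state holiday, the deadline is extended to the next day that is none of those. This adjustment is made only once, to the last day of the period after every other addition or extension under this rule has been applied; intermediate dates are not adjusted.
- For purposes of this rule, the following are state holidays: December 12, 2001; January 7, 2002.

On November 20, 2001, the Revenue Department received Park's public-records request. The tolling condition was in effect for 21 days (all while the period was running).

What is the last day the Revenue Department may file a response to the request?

Counting November 20, 2001 as day 1, day 28 is December 17, 2001.
Tolling adds 21 days: December 17, 2001 + 21 days = January 7, 2002.
January 7, 2002 is a listed holiday. The next qualifying day is January 8, 2002.

January 8, 2002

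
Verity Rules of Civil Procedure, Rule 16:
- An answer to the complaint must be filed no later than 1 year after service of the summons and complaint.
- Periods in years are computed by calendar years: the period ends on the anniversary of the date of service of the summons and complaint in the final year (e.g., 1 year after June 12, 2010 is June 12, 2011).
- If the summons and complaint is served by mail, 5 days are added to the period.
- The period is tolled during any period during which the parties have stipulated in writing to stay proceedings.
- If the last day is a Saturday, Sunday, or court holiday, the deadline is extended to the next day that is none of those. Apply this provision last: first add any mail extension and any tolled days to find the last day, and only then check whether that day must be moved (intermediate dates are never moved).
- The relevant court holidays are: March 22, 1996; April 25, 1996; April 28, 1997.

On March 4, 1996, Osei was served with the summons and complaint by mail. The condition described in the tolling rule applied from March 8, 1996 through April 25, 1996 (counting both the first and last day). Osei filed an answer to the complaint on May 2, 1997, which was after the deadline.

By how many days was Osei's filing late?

3 days

1 year after March 4, 1996 is March 4, 1997.
Service was by mail, adding 5 days: March 4, 1997 + 5 days = March 9, 1997.
From March 8, 1996 through April 25, 1996 inclusive is 49 days; tolling adds 49 days: March 9, 1997 + 49 days = April 27, 1997.
April 27, 1997 is Sunday; April 28, 1997 is a listed holiday. The next qualifying day is April 29, 1997.
The deadline is April 29, 1997; from April 29, 1997 to May 2, 1997 is 3 days.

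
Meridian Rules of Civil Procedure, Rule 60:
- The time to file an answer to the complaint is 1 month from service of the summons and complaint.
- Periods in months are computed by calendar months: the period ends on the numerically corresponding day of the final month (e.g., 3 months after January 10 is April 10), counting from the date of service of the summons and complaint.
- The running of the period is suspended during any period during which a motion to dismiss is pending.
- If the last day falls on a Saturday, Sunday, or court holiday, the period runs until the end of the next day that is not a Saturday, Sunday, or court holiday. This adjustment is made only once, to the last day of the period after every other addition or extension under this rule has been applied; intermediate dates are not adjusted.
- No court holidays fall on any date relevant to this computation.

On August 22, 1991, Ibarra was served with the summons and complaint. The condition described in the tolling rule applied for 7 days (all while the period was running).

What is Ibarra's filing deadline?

1 month after August 22, 1991 is September 22, 1991.
Tolling adds 7 days: September 22, 1991 + 7 days = September 29, 1991.
September 29, 1991 is Sunday. The next qualifying day is September 30, 1991.

September 30, 1991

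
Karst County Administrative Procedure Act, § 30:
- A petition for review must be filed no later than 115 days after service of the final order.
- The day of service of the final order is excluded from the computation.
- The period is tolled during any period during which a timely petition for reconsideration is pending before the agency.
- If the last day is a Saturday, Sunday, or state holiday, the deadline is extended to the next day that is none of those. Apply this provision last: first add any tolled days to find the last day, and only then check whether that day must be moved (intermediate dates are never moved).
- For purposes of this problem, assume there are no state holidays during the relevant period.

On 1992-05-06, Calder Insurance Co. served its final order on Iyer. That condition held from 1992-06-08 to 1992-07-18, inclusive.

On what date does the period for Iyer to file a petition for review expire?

October 9, 1992

115 days after 1992-05-06 is August 29, 1992.
From June 8, 1992 through July 18, 1992 inclusive is 41 days; tolling adds 41 days: August 29, 1992 + 41 days = October 9, 1992.
October 9, 1992 is a Friday and not a state holiday, so no extension applies.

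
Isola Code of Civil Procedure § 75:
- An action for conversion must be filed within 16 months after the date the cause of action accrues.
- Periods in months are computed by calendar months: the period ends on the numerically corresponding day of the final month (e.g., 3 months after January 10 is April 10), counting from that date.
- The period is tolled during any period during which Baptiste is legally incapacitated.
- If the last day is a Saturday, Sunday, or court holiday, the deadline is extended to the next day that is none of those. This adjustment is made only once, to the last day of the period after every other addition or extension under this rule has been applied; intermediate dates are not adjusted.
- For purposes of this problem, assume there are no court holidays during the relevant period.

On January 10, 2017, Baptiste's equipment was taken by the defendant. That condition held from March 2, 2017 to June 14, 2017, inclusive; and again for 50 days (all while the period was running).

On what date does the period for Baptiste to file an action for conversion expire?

October 12, 2018

16 months after January 10, 2017 is May 10, 2018.
From March 2, 2017 through June 14, 2017 inclusive is 105 days; tolling adds 105 days: May 10, 2018 + 105 days = August 23, 2018.
Tolling adds 50 days: August 23, 2018 + 50 days = October 12, 2018.
October 12, 2018 is a Friday and not a court holiday, so no extension applies.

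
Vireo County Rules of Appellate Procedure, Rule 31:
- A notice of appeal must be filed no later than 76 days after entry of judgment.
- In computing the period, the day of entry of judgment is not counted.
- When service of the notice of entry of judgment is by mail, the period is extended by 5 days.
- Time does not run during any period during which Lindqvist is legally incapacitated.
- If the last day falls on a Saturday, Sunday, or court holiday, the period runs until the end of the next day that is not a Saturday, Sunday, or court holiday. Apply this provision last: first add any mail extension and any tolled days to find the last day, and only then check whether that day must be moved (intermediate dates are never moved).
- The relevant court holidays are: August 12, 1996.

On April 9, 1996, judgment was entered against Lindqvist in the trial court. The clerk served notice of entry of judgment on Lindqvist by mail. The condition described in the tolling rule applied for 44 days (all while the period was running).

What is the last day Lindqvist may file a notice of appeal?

August 13, 1996

76 days after April 9, 1996 is June 24, 1996.
Service was by mail, adding 5 days: June 24, 1996 + 5 days = June 29, 1996.
Tolling adds 44 days: June 29, 1996 + 44 days = August 12, 1996.
August 12, 1996 is a listed holiday. The next qualifying day is August 13, 1996.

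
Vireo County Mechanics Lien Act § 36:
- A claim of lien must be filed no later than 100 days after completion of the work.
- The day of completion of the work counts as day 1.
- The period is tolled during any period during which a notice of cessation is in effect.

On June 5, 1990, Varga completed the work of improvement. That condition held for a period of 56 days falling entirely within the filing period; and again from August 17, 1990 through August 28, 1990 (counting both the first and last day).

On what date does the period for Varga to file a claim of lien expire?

Counting June 5, 1990 as day 1, day 100 is September 12, 1990.
Tolling adds 56 days: September 12, 1990 + 56 days = November 7, 1990.
From August 17, 1990 through August 28, 1990 inclusive is 12 days; tolling adds 12 days: November 7, 1990 + 12 days = November 19, 1990.

November 19, 1990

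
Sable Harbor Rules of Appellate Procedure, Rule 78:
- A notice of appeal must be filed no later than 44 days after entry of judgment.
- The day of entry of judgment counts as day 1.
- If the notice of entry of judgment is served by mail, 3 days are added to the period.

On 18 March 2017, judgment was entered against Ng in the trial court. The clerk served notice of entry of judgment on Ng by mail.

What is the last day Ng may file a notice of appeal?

Counting 18 March 2017 as day 1, day 44 is April 30, 2017.
Service was by mail, adding 3 days: April 30, 2017 + 3 days = May 3, 2017.

May 3, 2017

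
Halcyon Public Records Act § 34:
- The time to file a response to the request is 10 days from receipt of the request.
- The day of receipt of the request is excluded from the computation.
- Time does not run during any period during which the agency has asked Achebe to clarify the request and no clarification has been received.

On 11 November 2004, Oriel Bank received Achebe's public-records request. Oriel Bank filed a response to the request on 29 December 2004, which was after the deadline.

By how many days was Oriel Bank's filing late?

38 days

10 days after 11 November 2004 is November 21, 2004.
The deadline is November 21, 2004; from November 21, 2004 to December 29, 2004 is 38 days.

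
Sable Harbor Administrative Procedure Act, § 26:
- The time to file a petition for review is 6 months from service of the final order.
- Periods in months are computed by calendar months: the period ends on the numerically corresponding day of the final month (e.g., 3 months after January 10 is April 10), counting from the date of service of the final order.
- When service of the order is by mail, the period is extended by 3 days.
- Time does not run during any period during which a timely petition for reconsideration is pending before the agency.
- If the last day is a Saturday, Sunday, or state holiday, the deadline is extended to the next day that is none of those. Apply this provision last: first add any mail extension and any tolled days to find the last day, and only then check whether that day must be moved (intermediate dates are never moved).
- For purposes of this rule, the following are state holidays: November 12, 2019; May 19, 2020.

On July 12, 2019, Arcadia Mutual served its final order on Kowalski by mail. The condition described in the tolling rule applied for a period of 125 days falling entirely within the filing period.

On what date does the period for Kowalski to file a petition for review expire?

6 months after July 12, 2019 is January 12, 2020.
Service was by mail, adding 3 days: January 12, 2020 + 3 days = January 15, 2020.
Tolling adds 125 days: January 15, 2020 + 125 days = May 19, 2020.
May 19, 2020 is a listed holiday. The next qualifying day is May 20, 2020.

May 20, 2020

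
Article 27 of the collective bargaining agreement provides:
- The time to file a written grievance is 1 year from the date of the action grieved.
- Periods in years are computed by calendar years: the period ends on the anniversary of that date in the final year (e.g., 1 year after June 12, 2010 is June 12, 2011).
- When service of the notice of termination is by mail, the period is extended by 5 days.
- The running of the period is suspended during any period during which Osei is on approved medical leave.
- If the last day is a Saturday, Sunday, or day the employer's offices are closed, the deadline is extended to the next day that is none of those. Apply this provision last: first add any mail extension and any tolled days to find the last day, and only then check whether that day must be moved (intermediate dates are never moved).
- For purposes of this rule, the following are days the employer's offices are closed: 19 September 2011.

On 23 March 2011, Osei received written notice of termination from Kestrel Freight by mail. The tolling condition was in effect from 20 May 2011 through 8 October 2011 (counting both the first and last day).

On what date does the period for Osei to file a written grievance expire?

1 year after 23 March 2011 is March 23, 2012.
Service was by mail, adding 5 days: March 23, 2012 + 5 days = March 28, 2012.
From May 20, 2011 through October 8, 2011 inclusive is 142 days; tolling adds 142 days: March 28, 2012 + 142 days = August 17, 2012.
August 17, 2012 is a Friday and not a day the employer's offices are closed, so no extension applies.

August 17, 2012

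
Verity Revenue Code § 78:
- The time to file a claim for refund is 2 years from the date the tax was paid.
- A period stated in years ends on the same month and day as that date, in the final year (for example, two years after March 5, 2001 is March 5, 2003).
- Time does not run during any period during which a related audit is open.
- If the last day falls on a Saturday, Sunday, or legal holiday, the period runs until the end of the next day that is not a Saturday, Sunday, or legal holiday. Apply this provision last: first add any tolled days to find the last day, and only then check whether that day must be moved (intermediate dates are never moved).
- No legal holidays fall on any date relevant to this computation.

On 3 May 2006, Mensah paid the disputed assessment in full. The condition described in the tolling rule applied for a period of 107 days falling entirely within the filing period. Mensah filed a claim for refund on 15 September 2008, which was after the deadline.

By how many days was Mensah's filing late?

2 years after 3 May 2006 is May 3, 2008.
Tolling adds 107 days: May 3, 2008 + 107 days = August 18, 2008.
August 18, 2008 is a Monday and not a legal holiday, so no extension applies.
The deadline is August 18, 2008; from August 18, 2008 to September 15, 2008 is 28 days.

28 days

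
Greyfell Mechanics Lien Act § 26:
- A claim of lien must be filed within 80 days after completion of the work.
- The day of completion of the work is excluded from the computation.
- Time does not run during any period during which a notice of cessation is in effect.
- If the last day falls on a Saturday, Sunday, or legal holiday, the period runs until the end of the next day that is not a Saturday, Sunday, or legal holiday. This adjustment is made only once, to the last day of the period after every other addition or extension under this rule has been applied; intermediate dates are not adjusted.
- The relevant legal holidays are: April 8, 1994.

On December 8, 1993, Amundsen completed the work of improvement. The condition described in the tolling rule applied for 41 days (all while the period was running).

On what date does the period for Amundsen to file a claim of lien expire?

80 days after December 8, 1993 is February 26, 1994.
Tolling adds 41 days: February 26, 1994 + 41 days = April 8, 1994.
April 8, 1994 is a listed holiday; April 9, 1994 is Saturday; April 10, 1994 is Sunday. The next qualifying day is April 11, 1994.

April 11, 1994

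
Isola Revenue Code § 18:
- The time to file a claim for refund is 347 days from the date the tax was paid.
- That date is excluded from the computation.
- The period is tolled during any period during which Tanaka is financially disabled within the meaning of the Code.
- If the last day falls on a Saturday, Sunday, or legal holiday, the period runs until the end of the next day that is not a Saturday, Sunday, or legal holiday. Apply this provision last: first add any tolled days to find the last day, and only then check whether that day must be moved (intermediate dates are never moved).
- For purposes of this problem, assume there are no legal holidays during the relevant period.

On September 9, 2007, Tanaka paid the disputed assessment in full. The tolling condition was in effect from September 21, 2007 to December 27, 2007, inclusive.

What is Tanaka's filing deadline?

November 27, 2008

347 days after September 9, 2007 is August 21, 2008.
From September 21, 2007 through December 27, 2007 inclusive is 98 days; tolling adds 98 days: August 21, 2008 + 98 days = November 27, 2008.
November 27, 2008 is a Thursday and not a legal holiday, so no extension applies.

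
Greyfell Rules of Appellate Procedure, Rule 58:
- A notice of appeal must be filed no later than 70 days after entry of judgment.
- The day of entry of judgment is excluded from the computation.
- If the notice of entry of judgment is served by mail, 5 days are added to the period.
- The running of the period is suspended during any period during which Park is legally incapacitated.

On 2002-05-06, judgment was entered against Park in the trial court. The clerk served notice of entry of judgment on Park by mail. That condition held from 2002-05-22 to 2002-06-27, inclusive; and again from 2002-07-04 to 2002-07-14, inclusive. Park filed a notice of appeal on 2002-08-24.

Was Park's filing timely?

70 days after 2002-05-06 is July 15, 2002.
Service was by mail, adding 5 days: July 15, 2002 + 5 days = July 20, 2002.
From May 22, 2002 through June 27, 2002 inclusive is 37 days; tolling adds 37 days: July 20, 2002 + 37 days = August 26, 2002.
From July 4, 2002 through July 14, 2002 inclusive is 11 days; tolling adds 11 days: August 26, 2002 + 11 days = September 6, 2002.
The deadline is September 6, 2002; the filing on August 24, 2002 is on or before that date.

Yes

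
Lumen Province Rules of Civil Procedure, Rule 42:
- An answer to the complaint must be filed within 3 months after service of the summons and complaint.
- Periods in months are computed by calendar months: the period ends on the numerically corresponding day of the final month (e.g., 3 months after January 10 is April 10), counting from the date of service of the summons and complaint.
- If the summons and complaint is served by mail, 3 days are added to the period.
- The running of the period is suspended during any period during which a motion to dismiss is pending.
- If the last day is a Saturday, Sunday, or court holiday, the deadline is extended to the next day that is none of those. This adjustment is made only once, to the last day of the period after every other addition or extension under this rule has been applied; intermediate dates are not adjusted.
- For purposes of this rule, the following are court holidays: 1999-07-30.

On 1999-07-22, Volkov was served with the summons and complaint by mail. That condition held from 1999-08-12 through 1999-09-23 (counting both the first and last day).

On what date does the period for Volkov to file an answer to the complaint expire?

December 7, 1999

3 months after 1999-07-22 is October 22, 1999.
Service was by mail, adding 3 days: October 22, 1999 + 3 days = October 25, 1999.
From August 12, 1999 through September 23, 1999 inclusive is 43 days; tolling adds 43 days: October 25, 1999 + 43 days = December 7, 1999.
December 7, 1999 is a Tuesday and not a court holiday, so no extension applies.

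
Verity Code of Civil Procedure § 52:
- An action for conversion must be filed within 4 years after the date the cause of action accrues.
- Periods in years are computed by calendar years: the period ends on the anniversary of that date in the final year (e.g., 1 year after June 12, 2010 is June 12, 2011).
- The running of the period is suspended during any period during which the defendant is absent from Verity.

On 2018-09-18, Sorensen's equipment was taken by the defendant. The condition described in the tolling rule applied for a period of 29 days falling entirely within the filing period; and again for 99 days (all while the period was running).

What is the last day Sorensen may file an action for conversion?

January 24, 2023

4 years after 2018-09-18 is September 18, 2022.
Tolling adds 29 days: September 18, 2022 + 29 days = October 17, 2022.
Tolling adds 99 days: October 17, 2022 + 99 days = January 24, 2023.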